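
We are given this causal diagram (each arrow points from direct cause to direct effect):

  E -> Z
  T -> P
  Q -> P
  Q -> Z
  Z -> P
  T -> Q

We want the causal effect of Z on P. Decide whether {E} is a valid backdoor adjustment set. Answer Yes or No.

Backdoor paths from Z to P (paths whose first edge points into Z):
  P1: Z <- Q <- T -> P
  P2: Z <- Q -> P
Condition 1 (no descendant of Z in the set): holds — descendants of Z are {P}; none are in {E}.
Condition 2 (every backdoor path blocked by {E}):
  P1: open — no interior node is in the conditioning set.
  P2: open — no interior node is in the conditioning set.
{E} does not satisfy the backdoor criterion.

No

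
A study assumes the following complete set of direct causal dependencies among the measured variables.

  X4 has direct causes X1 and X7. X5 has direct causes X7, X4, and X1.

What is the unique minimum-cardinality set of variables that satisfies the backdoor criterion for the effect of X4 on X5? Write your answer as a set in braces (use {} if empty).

{X1, X7}

Variables eligible for adjustment (non-descendants of X4, excluding X4 and X5): {X1, X7}.
Backdoor paths from X4 to X5:
  P1: X4 <- X1 -> X5
  P2: X4 <- X7 -> X5
The empty set is not sufficient: P1 (X4 <- X1 -> X5) has no collider blocking it and no conditioned non-collider, so it is open.
Try {X1, X7}:
  P1: blocked at fork node X1 ∈ conditioning set.
  P2: blocked at fork node X7 ∈ conditioning set.
{X1, X7} contains no descendant of X4 and blocks every backdoor path.
Every element of {X1, X7} is needed (dropping X1 leaves P1 open; dropping X7 leaves P2 open), so no proper subset is valid.
Among all size-2 subsets of the eligible variables, only {X1, X7} blocks every backdoor path, so it is the unique smallest valid adjustment set.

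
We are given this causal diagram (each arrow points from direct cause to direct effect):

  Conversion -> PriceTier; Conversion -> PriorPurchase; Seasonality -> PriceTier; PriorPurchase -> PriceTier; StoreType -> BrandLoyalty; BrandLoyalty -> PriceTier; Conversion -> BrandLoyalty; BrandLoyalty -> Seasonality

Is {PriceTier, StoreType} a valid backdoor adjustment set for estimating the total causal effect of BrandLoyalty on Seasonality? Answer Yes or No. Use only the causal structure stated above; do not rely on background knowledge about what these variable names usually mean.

Backdoor paths from BrandLoyalty to Seasonality (paths whose first edge points into BrandLoyalty):
  P1: BrandLoyalty <- Conversion -> PriorPurchase -> PriceTier <- Seasonality
  P2: BrandLoyalty <- Conversion -> PriceTier <- Seasonality
Condition 1 (no descendant of BrandLoyalty in the set): FAILS — PriceTier is a descendant of BrandLoyalty.
Condition 2 (every backdoor path blocked by {PriceTier, StoreType}):
  P1: open — collider(s) PriceTier are conditioned on (or have a conditioned descendant) and no non-collider on the path is in the set.
  P2: open — collider(s) PriceTier are conditioned on (or have a conditioned descendant) and no non-collider on the path is in the set.
{PriceTier, StoreType} does not satisfy the backdoor criterion.

No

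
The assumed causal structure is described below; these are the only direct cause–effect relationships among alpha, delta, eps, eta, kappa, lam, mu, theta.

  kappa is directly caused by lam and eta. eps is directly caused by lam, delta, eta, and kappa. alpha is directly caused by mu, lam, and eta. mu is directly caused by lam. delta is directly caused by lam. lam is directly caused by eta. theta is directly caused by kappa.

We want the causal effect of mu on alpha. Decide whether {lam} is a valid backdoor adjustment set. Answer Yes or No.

Yes

Backdoor paths from mu to alpha (paths whose first edge points into mu):
  P1: mu <- lam <- eta -> alpha
  P2: mu <- lam -> kappa <- eta -> alpha
  P3: mu <- lam -> kappa -> eps <- eta -> alpha
  P4: mu <- lam -> delta -> eps <- eta -> alpha
  P5: mu <- lam -> delta -> eps <- kappa <- eta -> alpha
  P6: mu <- lam -> eps <- eta -> alpha
  P7: mu <- lam -> eps <- kappa <- eta -> alpha
  P8: mu <- lam -> alpha
Condition 1 (no descendant of mu in the set): holds — descendants of mu are {alpha}; none are in {lam}.
Condition 2 (every backdoor path blocked by {lam}):
  P1: blocked at chain node lam ∈ conditioning set.
  P2: blocked at fork node lam ∈ conditioning set.
  P3: blocked at fork node lam ∈ conditioning set.
  P4: blocked at fork node lam ∈ conditioning set.
  P5: blocked at fork node lam ∈ conditioning set.
  P6: blocked at fork node lam ∈ conditioning set.
  P7: blocked at fork node lam ∈ conditioning set.
  P8: blocked at fork node lam ∈ conditioning set.
{lam} satisfies the backdoor criterion.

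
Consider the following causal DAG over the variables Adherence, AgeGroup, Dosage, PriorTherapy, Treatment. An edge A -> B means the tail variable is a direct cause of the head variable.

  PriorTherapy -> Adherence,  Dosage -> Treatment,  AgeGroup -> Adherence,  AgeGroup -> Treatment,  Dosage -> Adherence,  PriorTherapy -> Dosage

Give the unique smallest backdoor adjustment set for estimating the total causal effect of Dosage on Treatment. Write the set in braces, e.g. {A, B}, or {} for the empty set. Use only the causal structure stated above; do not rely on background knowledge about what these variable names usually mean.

{}

Variables eligible for adjustment (non-descendants of Dosage, excluding Dosage and Treatment): {AgeGroup, PriorTherapy}.
Backdoor paths from Dosage to Treatment:
  P1: Dosage <- PriorTherapy -> Adherence <- AgeGroup -> Treatment
Each backdoor path contains an unconditioned collider, so every path is already blocked with the empty conditioning set:
  P1: blocked at collider Adherence (neither it nor any descendant is in the conditioning set).
The empty set is therefore the unique smallest valid set.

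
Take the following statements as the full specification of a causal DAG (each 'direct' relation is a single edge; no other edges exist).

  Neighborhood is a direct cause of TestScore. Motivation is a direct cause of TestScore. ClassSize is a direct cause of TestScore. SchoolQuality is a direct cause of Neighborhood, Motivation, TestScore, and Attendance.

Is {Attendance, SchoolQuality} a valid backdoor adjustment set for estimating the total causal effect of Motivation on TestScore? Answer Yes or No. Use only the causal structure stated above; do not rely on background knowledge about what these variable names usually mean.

Yes

Backdoor paths from Motivation to TestScore (paths whose first edge points into Motivation):
  P1: Motivation <- SchoolQuality -> Neighborhood -> TestScore
  P2: Motivation <- SchoolQuality -> TestScore
Condition 1 (no descendant of Motivation in the set): holds — descendants of Motivation are {TestScore}; none are in {Attendance, SchoolQuality}.
Condition 2 (every backdoor path blocked by {Attendance, SchoolQuality}):
  P1: blocked at fork node SchoolQuality ∈ conditioning set.
  P2: blocked at fork node SchoolQuality ∈ conditioning set.
{Attendance, SchoolQuality} satisfies the backdoor criterion.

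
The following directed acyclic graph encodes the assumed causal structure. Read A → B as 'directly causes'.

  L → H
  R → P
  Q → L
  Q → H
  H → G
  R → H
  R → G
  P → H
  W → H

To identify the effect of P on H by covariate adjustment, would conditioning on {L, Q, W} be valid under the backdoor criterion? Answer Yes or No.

No

Backdoor paths from P to H (paths whose first edge points into P):
  P1: P <- R -> H
  P2: P <- R -> G <- H
Condition 1 (no descendant of P in the set): holds — descendants of P are {G, H}; none are in {L, Q, W}.
Condition 2 (every backdoor path blocked by {L, Q, W}):
  P1: open — no interior node is in the conditioning set.
  P2: blocked at collider G (neither it nor any descendant is in the conditioning set).
{L, Q, W} does not satisfy the backdoor criterion.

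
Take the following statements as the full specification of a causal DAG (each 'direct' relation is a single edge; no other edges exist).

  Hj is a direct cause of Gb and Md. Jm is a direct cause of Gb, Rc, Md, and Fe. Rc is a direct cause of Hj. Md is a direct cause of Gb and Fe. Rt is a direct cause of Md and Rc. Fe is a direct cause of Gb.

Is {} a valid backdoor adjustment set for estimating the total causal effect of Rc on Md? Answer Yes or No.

No

Backdoor paths from Rc to Md (paths whose first edge points into Rc):
  P1: Rc <- Jm -> Md
  P2: Rc <- Jm -> Fe <- Md
  P3: Rc <- Jm -> Fe -> Gb <- Hj -> Md
  P4: Rc <- Jm -> Fe -> Gb <- Md
  P5: Rc <- Jm -> Gb <- Hj -> Md
  P6: Rc <- Jm -> Gb <- Md
  P7: Rc <- Jm -> Gb <- Fe <- Md
  P8: Rc <- Rt -> Md
Condition 1 (no descendant of Rc in the set): holds — descendants of Rc are {Fe, Gb, Hj, Md}; none are in {}.
Condition 2 (every backdoor path blocked by {}):
  P1: open — no interior node is in the conditioning set.
  P2: blocked at collider Fe (neither it nor any descendant is in the conditioning set).
  P3: blocked at collider Gb (neither it nor any descendant is in the conditioning set).
  P4: blocked at collider Gb (neither it nor any descendant is in the conditioning set).
  P5: blocked at collider Gb (neither it nor any descendant is in the conditioning set).
  P6: blocked at collider Gb (neither it nor any descendant is in the conditioning set).
  P7: blocked at collider Gb (neither it nor any descendant is in the conditioning set).
  P8: open — no interior node is in the conditioning set.
{} does not satisfy the backdoor criterion.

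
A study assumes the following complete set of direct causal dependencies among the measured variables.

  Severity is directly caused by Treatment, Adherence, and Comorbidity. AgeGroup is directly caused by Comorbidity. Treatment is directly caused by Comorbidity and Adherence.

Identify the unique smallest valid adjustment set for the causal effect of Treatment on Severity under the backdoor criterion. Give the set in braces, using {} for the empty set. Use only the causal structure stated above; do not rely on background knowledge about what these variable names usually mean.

{Adherence, Comorbidity}

Variables eligible for adjustment (non-descendants of Treatment, excluding Treatment and Severity): {Adherence, AgeGroup, Comorbidity}.
Backdoor paths from Treatment to Severity:
  P1: Treatment <- Comorbidity -> Severity
  P2: Treatment <- Adherence -> Severity
The empty set is not sufficient: P1 (Treatment <- Comorbidity -> Severity) has no collider blocking it and no conditioned non-collider, so it is open.
Try {Adherence, Comorbidity}:
  P1: blocked at fork node Comorbidity ∈ conditioning set.
  P2: blocked at fork node Adherence ∈ conditioning set.
{Adherence, Comorbidity} contains no descendant of Treatment and blocks every backdoor path.
Every element of {Adherence, Comorbidity} is needed (dropping Adherence leaves P2 open; dropping Comorbidity leaves P1 open), so no proper subset is valid.
Among all size-2 subsets of the eligible variables, only {Adherence, Comorbidity} blocks every backdoor path, so it is the unique smallest valid adjustment set.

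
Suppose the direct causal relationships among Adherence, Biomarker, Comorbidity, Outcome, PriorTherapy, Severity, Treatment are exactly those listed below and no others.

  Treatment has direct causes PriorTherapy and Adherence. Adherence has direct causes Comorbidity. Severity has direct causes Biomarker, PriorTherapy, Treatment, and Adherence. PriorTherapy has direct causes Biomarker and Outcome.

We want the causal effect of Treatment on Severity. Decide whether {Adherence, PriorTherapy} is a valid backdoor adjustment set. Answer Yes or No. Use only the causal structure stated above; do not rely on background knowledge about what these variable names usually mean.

Yes

Backdoor paths from Treatment to Severity (paths whose first edge points into Treatment):
  P1: Treatment <- Adherence -> Severity
  P2: Treatment <- PriorTherapy <- Biomarker -> Severity
  P3: Treatment <- PriorTherapy -> Severity
Condition 1 (no descendant of Treatment in the set): holds — descendants of Treatment are {Severity}; none are in {Adherence, PriorTherapy}.
Condition 2 (every backdoor path blocked by {Adherence, PriorTherapy}):
  P1: blocked at fork node Adherence ∈ conditioning set.
  P2: blocked at chain node PriorTherapy ∈ conditioning set.
  P3: blocked at fork node PriorTherapy ∈ conditioning set.
{Adherence, PriorTherapy} satisfies the backdoor criterion.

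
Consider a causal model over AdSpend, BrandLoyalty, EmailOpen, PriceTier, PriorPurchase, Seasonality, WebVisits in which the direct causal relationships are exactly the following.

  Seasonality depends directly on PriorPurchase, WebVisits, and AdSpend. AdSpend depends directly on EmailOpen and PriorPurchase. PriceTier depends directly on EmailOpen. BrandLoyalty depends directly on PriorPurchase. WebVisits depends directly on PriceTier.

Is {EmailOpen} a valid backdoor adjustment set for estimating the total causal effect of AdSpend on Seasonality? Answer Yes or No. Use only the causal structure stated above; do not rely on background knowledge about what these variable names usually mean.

Backdoor paths from AdSpend to Seasonality (paths whose first edge points into AdSpend):
  P1: AdSpend <- PriorPurchase -> Seasonality
  P2: AdSpend <- EmailOpen -> PriceTier -> WebVisits -> Seasonality
Condition 1 (no descendant of AdSpend in the set): holds — descendants of AdSpend are {Seasonality}; none are in {EmailOpen}.
Condition 2 (every backdoor path blocked by {EmailOpen}):
  P1: open — no interior node is in the conditioning set.
  P2: blocked at fork node EmailOpen ∈ conditioning set.
{EmailOpen} does not satisfy the backdoor criterion.

No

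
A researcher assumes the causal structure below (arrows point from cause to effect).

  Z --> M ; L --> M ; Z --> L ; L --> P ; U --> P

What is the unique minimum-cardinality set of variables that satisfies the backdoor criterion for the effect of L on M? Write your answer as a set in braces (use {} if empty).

{Z}

Variables eligible for adjustment (non-descendants of L, excluding L and M): {U, Z}.
Backdoor paths from L to M:
  P1: L <- Z -> M
The empty set is not sufficient: P1 (L <- Z -> M) has no collider blocking it and no conditioned non-collider, so it is open.
Try {Z}:
  P1: blocked at fork node Z ∈ conditioning set.
{Z} contains no descendant of L and blocks every backdoor path.
No other singleton works — e.g. {U} leaves P1 open — so {Z} is the unique smallest valid adjustment set.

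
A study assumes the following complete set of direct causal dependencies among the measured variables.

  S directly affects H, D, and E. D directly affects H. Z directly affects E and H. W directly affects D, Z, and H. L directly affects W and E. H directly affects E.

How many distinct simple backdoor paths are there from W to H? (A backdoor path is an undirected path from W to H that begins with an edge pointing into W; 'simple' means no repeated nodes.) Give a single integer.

A backdoor path from W to H is any simple undirected path whose first edge points into W (i.e. leaves W via a parent).
Parents of W: {L}.
Enumerating:
  P1: W <- L -> E <- S -> D -> H
  P2: W <- L -> E <- S -> H
  P3: W <- L -> E <- Z -> H
  P4: W <- L -> E <- H
That exhausts the simple backdoor paths. Count: 4.

4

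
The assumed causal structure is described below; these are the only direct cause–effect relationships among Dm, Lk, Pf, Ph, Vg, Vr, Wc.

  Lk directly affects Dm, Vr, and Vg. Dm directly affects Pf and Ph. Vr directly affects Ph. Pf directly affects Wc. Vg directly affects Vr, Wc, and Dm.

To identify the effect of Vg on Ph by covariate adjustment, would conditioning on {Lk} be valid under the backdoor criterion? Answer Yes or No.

Yes

Backdoor paths from Vg to Ph (paths whose first edge points into Vg):
  P1: Vg <- Lk -> Vr -> Ph
  P2: Vg <- Lk -> Dm -> Ph
Condition 1 (no descendant of Vg in the set): holds — descendants of Vg are {Dm, Pf, Ph, Vr, Wc}; none are in {Lk}.
Condition 2 (every backdoor path blocked by {Lk}):
  P1: blocked at fork node Lk ∈ conditioning set.
  P2: blocked at fork node Lk ∈ conditioning set.
{Lk} satisfies the backdoor criterion.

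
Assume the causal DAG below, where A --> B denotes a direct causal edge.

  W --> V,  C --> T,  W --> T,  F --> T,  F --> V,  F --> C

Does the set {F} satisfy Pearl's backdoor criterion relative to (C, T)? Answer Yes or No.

Backdoor paths from C to T (paths whose first edge points into C):
  P1: C <- F -> V <- W -> T
  P2: C <- F -> T
Condition 1 (no descendant of C in the set): holds — descendants of C are {T}; none are in {F}.
Condition 2 (every backdoor path blocked by {F}):
  P1: blocked at fork node F ∈ conditioning set.
  P2: blocked at fork node F ∈ conditioning set.
{F} satisfies the backdoor criterion.

Yes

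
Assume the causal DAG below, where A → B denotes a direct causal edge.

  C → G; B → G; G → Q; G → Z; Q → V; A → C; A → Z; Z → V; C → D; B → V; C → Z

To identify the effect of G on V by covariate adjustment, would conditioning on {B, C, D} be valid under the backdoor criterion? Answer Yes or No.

Backdoor paths from G to V (paths whose first edge points into G):
  P1: G <- B -> V
  P2: G <- C <- A -> Z -> V
  P3: G <- C -> Z -> V
Condition 1 (no descendant of G in the set): holds — descendants of G are {Q, V, Z}; none are in {B, C, D}.
Condition 2 (every backdoor path blocked by {B, C, D}):
  P1: blocked at fork node B ∈ conditioning set.
  P2: blocked at chain node C ∈ conditioning set.
  P3: blocked at fork node C ∈ conditioning set.
{B, C, D} satisfies the backdoor criterion.

Yes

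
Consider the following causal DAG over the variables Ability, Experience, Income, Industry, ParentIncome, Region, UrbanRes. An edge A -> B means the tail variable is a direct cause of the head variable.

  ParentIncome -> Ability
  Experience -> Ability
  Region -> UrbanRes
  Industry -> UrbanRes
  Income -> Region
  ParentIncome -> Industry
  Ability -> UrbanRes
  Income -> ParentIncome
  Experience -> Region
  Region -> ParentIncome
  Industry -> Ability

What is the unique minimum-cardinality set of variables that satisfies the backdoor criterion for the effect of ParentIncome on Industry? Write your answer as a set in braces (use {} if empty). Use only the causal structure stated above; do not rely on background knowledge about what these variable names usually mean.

{}

Variables eligible for adjustment (non-descendants of ParentIncome, excluding ParentIncome and Industry): {Experience, Income, Region}.
Backdoor paths from ParentIncome to Industry:
  P1: ParentIncome <- Income -> Region <- Experience -> Ability <- Industry
  P2: ParentIncome <- Income -> Region <- Experience -> Ability -> UrbanRes <- Industry
  P3: ParentIncome <- Income -> Region -> UrbanRes <- Industry
  P4: ParentIncome <- Income -> Region -> UrbanRes <- Ability <- Industry
  P5: ParentIncome <- Region <- Experience -> Ability <- Industry
  P6: ParentIncome <- Region <- Experience -> Ability -> UrbanRes <- Industry
  P7: ParentIncome <- Region -> UrbanRes <- Industry
  P8: ParentIncome <- Region -> UrbanRes <- Ability <- Industry
Each backdoor path contains an unconditioned collider, so every path is already blocked with the empty conditioning set:
  P1: blocked at collider Region (neither it nor any descendant is in the conditioning set).
  P2: blocked at collider Region (neither it nor any descendant is in the conditioning set).
  P3: blocked at collider UrbanRes (neither it nor any descendant is in the conditioning set).
  P4: blocked at collider UrbanRes (neither it nor any descendant is in the conditioning set).
  P5: blocked at collider Ability (neither it nor any descendant is in the conditioning set).
  P6: blocked at collider UrbanRes (neither it nor any descendant is in the conditioning set).
  P7: blocked at collider UrbanRes (neither it nor any descendant is in the conditioning set).
  P8: blocked at collider UrbanRes (neither it nor any descendant is in the conditioning set).
The empty set is therefore the unique smallest valid set.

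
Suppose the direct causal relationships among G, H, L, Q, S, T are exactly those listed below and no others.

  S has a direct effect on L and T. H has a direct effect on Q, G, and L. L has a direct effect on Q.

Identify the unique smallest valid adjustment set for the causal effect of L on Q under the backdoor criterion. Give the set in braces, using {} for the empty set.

{H}

Variables eligible for adjustment (non-descendants of L, excluding L and Q): {G, H, S, T}.
Backdoor paths from L to Q:
  P1: L <- H -> Q
The empty set is not sufficient: P1 (L <- H -> Q) has no collider blocking it and no conditioned non-collider, so it is open.
Try {H}:
  P1: blocked at fork node H ∈ conditioning set.
{H} contains no descendant of L and blocks every backdoor path.
No other singleton works — e.g. {S} leaves P1 open — so {H} is the unique smallest valid adjustment set.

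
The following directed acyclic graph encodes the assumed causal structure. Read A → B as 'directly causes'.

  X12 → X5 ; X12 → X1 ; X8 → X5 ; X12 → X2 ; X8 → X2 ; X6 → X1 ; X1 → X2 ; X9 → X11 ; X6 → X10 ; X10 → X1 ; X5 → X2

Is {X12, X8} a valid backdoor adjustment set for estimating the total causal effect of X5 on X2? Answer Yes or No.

Yes

Backdoor paths from X5 to X2 (paths whose first edge points into X5):
  P1: X5 <- X8 -> X2
  P2: X5 <- X12 -> X1 -> X2
  P3: X5 <- X12 -> X2
Condition 1 (no descendant of X5 in the set): holds — descendants of X5 are {X2}; none are in {X12, X8}.
Condition 2 (every backdoor path blocked by {X12, X8}):
  P1: blocked at fork node X8 ∈ conditioning set.
  P2: blocked at fork node X12 ∈ conditioning set.
  P3: blocked at fork node X12 ∈ conditioning set.
{X12, X8} satisfies the backdoor criterion.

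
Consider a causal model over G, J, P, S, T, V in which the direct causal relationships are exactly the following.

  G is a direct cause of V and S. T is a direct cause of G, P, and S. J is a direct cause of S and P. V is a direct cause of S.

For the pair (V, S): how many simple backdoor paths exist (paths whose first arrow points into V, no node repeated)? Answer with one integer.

3

A backdoor path from V to S is any simple undirected path whose first edge points into V (i.e. leaves V via a parent).
Parents of V: {G}.
Enumerating:
  P1: V <- G <- T -> S
  P2: V <- G <- T -> P <- J -> S
  P3: V <- G -> S
That exhausts the simple backdoor paths. Count: 3.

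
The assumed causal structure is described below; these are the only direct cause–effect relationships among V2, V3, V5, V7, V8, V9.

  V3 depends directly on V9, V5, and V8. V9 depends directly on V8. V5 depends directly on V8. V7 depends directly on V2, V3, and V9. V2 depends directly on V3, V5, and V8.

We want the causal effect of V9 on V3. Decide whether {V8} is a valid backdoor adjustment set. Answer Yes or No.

Yes

Backdoor paths from V9 to V3 (paths whose first edge points into V9):
  P1: V9 <- V8 -> V5 -> V3
  P2: V9 <- V8 -> V5 -> V2 <- V3
  P3: V9 <- V8 -> V5 -> V2 -> V7 <- V3
  P4: V9 <- V8 -> V3
  P5: V9 <- V8 -> V2 <- V5 -> V3
  P6: V9 <- V8 -> V2 <- V3
  P7: V9 <- V8 -> V2 -> V7 <- V3
Condition 1 (no descendant of V9 in the set): holds — descendants of V9 are {V2, V3, V7}; none are in {V8}.
Condition 2 (every backdoor path blocked by {V8}):
  P1: blocked at fork node V8 ∈ conditioning set.
  P2: blocked at fork node V8 ∈ conditioning set.
  P3: blocked at fork node V8 ∈ conditioning set.
  P4: blocked at fork node V8 ∈ conditioning set.
  P5: blocked at fork node V8 ∈ conditioning set.
  P6: blocked at fork node V8 ∈ conditioning set.
  P7: blocked at fork node V8 ∈ conditioning set.
{V8} satisfies the backdoor criterion.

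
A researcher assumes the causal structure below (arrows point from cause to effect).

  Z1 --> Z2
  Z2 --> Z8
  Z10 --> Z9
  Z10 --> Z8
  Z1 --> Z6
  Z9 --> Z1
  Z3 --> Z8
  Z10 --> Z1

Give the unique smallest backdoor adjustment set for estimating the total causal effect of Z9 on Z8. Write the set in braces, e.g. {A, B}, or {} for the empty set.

{Z10}

Variables eligible for adjustment (non-descendants of Z9, excluding Z9 and Z8): {Z10, Z3}.
Backdoor paths from Z9 to Z8:
  P1: Z9 <- Z10 -> Z1 -> Z2 -> Z8
  P2: Z9 <- Z10 -> Z8
The empty set is not sufficient: P1 (Z9 <- Z10 -> Z1 -> Z2 -> Z8) has no collider blocking it and no conditioned non-collider, so it is open.
Try {Z10}:
  P1: blocked at fork node Z10 ∈ conditioning set.
  P2: blocked at fork node Z10 ∈ conditioning set.
{Z10} contains no descendant of Z9 and blocks every backdoor path.
No other singleton works — e.g. {Z3} leaves P1 open — so {Z10} is the unique smallest valid adjustment set.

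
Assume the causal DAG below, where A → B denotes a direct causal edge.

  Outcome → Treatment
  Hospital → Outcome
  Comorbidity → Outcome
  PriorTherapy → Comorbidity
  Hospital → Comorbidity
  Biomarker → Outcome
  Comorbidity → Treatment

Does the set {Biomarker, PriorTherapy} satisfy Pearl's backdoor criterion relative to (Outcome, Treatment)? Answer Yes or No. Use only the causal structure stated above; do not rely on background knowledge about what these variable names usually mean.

No

Backdoor paths from Outcome to Treatment (paths whose first edge points into Outcome):
  P1: Outcome <- Hospital -> Comorbidity -> Treatment
  P2: Outcome <- Comorbidity -> Treatment
Condition 1 (no descendant of Outcome in the set): holds — descendants of Outcome are {Treatment}; none are in {Biomarker, PriorTherapy}.
Condition 2 (every backdoor path blocked by {Biomarker, PriorTherapy}):
  P1: open — no interior node is in the conditioning set.
  P2: open — no interior node is in the conditioning set.
{Biomarker, PriorTherapy} does not satisfy the backdoor criterion.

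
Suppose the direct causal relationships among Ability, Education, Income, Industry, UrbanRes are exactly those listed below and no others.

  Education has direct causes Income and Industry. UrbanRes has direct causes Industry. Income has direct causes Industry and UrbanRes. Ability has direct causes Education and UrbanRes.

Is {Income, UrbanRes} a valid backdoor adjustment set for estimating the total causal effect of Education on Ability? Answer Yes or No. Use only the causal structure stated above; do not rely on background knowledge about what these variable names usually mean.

Backdoor paths from Education to Ability (paths whose first edge points into Education):
  P1: Education <- Industry -> UrbanRes -> Ability
  P2: Education <- Industry -> Income <- UrbanRes -> Ability
  P3: Education <- Income <- Industry -> UrbanRes -> Ability
  P4: Education <- Income <- UrbanRes -> Ability
Condition 1 (no descendant of Education in the set): holds — descendants of Education are {Ability}; none are in {Income, UrbanRes}.
Condition 2 (every backdoor path blocked by {Income, UrbanRes}):
  P1: blocked at chain node UrbanRes ∈ conditioning set.
  P2: blocked at fork node UrbanRes ∈ conditioning set.
  P3: blocked at chain node Income ∈ conditioning set.
  P4: blocked at chain node Income ∈ conditioning set.
{Income, UrbanRes} satisfies the backdoor criterion.

Yes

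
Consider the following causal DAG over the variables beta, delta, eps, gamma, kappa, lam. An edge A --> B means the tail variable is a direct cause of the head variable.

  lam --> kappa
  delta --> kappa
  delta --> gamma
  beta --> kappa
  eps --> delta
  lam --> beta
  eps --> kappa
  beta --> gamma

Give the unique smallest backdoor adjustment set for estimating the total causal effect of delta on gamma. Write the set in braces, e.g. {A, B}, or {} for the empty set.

Variables eligible for adjustment (non-descendants of delta, excluding delta and gamma): {beta, eps, lam}.
Backdoor paths from delta to gamma:
  P1: delta <- eps -> kappa <- lam -> beta -> gamma
  P2: delta <- eps -> kappa <- beta -> gamma
Each backdoor path contains an unconditioned collider, so every path is already blocked with the empty conditioning set:
  P1: blocked at collider kappa (neither it nor any descendant is in the conditioning set).
  P2: blocked at collider kappa (neither it nor any descendant is in the conditioning set).
The empty set is therefore the unique smallest valid set.

{}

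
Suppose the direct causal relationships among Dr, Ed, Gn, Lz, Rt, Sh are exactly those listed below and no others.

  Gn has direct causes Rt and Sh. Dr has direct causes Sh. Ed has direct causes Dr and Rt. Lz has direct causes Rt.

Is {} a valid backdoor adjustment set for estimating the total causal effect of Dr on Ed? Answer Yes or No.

Yes

Backdoor paths from Dr to Ed (paths whose first edge points into Dr):
  P1: Dr <- Sh -> Gn <- Rt -> Ed
Condition 1 (no descendant of Dr in the set): holds — descendants of Dr are {Ed}; none are in {}.
Condition 2 (every backdoor path blocked by {}):
  P1: blocked at collider Gn (neither it nor any descendant is in the conditioning set).
{} satisfies the backdoor criterion.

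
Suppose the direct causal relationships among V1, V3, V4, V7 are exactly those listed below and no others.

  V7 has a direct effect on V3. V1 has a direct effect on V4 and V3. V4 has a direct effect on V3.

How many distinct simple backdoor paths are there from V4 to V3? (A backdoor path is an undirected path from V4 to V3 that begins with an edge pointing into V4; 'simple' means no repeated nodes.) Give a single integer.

A backdoor path from V4 to V3 is any simple undirected path whose first edge points into V4 (i.e. leaves V4 via a parent).
Parents of V4: {V1}.
Enumerating:
  P1: V4 <- V1 -> V3
That exhausts the simple backdoor paths. Count: 1.

1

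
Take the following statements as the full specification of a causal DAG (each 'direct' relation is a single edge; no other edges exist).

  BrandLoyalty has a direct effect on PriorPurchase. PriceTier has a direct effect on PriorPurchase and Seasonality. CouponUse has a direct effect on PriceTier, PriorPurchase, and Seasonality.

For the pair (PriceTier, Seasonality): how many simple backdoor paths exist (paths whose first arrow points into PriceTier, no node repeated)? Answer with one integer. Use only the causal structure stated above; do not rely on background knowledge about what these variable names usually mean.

1

A backdoor path from PriceTier to Seasonality is any simple undirected path whose first edge points into PriceTier (i.e. leaves PriceTier via a parent).
Parents of PriceTier: {CouponUse}.
Enumerating:
  P1: PriceTier <- CouponUse -> Seasonality
That exhausts the simple backdoor paths. Count: 1.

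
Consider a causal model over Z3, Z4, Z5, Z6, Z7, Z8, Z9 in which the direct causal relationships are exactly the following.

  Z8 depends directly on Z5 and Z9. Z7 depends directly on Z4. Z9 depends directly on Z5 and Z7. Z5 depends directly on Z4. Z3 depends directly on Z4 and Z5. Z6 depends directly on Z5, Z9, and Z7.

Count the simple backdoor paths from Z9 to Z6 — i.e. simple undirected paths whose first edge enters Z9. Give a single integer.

6

A backdoor path from Z9 to Z6 is any simple undirected path whose first edge points into Z9 (i.e. leaves Z9 via a parent).
Parents of Z9: {Z5, Z7}.
Enumerating:
  P1: Z9 <- Z7 <- Z4 -> Z5 -> Z6
  P2: Z9 <- Z7 <- Z4 -> Z3 <- Z5 -> Z6
  P3: Z9 <- Z7 -> Z6
  P4: Z9 <- Z5 <- Z4 -> Z7 -> Z6
  P5: Z9 <- Z5 -> Z3 <- Z4 -> Z7 -> Z6
  P6: Z9 <- Z5 -> Z6
That exhausts the simple backdoor paths. Count: 6.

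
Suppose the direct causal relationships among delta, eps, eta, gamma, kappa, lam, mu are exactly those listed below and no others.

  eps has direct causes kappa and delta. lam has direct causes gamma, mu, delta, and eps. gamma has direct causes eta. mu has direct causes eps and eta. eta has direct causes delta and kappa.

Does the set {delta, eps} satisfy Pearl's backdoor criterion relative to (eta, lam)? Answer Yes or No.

Yes

Backdoor paths from eta to lam (paths whose first edge points into eta):
  P1: eta <- delta -> eps -> mu -> lam
  P2: eta <- delta -> eps -> lam
  P3: eta <- delta -> lam
  P4: eta <- kappa -> eps <- delta -> lam
  P5: eta <- kappa -> eps -> mu -> lam
  P6: eta <- kappa -> eps -> lam
Condition 1 (no descendant of eta in the set): holds — descendants of eta are {gamma, lam, mu}; none are in {delta, eps}.
Condition 2 (every backdoor path blocked by {delta, eps}):
  P1: blocked at fork node delta ∈ conditioning set.
  P2: blocked at fork node delta ∈ conditioning set.
  P3: blocked at fork node delta ∈ conditioning set.
  P4: blocked at fork node delta ∈ conditioning set.
  P5: blocked at chain node eps ∈ conditioning set.
  P6: blocked at chain node eps ∈ conditioning set.
{delta, eps} satisfies the backdoor criterion.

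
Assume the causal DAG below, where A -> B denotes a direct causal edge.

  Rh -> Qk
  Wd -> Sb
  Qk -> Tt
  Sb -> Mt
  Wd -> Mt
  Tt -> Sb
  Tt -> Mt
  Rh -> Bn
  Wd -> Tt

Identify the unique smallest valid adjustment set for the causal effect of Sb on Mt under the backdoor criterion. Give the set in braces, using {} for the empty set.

Variables eligible for adjustment (non-descendants of Sb, excluding Sb and Mt): {Bn, Qk, Rh, Tt, Wd}.
Backdoor paths from Sb to Mt:
  P1: Sb <- Wd -> Tt -> Mt
  P2: Sb <- Wd -> Mt
  P3: Sb <- Tt <- Wd -> Mt
  P4: Sb <- Tt -> Mt
The empty set is not sufficient: P1 (Sb <- Wd -> Tt -> Mt) has no collider blocking it and no conditioned non-collider, so it is open.
Try {Tt, Wd}:
  P1: blocked at fork node Wd ∈ conditioning set.
  P2: blocked at fork node Wd ∈ conditioning set.
  P3: blocked at chain node Tt ∈ conditioning set.
  P4: blocked at fork node Tt ∈ conditioning set.
{Tt, Wd} contains no descendant of Sb and blocks every backdoor path.
Every element of {Tt, Wd} is needed (dropping Tt leaves P4 open; dropping Wd leaves P2 open), so no proper subset is valid.
Among all size-2 subsets of the eligible variables, only {Tt, Wd} blocks every backdoor path, so it is the unique smallest valid adjustment set.

{Tt, Wd}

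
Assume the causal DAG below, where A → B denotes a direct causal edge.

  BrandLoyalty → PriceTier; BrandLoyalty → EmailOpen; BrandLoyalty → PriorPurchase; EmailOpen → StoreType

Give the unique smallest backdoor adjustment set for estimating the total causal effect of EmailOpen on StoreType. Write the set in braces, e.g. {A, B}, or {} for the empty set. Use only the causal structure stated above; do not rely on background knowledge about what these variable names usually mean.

Variables eligible for adjustment (non-descendants of EmailOpen, excluding EmailOpen and StoreType): {BrandLoyalty, PriceTier, PriorPurchase}.
Backdoor paths from EmailOpen to StoreType:
  (none)
With no backdoor paths the empty set already satisfies the criterion, and it is trivially minimal.

{}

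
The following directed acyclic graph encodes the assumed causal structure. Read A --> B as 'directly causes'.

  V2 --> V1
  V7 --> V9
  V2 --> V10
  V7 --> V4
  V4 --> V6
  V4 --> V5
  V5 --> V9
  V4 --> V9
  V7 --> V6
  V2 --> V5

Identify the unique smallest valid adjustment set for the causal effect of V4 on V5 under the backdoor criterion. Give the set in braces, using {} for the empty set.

{}

Variables eligible for adjustment (non-descendants of V4, excluding V4 and V5): {V1, V10, V2, V7}.
Backdoor paths from V4 to V5:
  P1: V4 <- V7 -> V9 <- V5
Each backdoor path contains an unconditioned collider, so every path is already blocked with the empty conditioning set:
  P1: blocked at collider V9 (neither it nor any descendant is in the conditioning set).
The empty set is therefore the unique smallest valid set.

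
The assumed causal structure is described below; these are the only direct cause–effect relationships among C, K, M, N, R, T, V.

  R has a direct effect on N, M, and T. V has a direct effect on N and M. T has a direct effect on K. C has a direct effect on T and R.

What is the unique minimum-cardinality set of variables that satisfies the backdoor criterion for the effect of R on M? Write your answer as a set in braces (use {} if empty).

Variables eligible for adjustment (non-descendants of R, excluding R and M): {C, V}.
Backdoor paths from R to M:
  (none)
With no backdoor paths the empty set already satisfies the criterion, and it is trivially minimal.

{}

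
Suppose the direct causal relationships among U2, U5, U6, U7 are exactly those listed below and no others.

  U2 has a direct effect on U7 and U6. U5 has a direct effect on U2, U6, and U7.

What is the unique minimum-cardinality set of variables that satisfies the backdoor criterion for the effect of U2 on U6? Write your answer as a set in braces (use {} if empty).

Variables eligible for adjustment (non-descendants of U2, excluding U2 and U6): {U5}.
Backdoor paths from U2 to U6:
  P1: U2 <- U5 -> U6
The empty set is not sufficient: P1 (U2 <- U5 -> U6) has no collider blocking it and no conditioned non-collider, so it is open.
Try {U5}:
  P1: blocked at fork node U5 ∈ conditioning set.
{U5} contains no descendant of U2 and blocks every backdoor path.
{U5} is the unique smallest valid adjustment set.

{U5}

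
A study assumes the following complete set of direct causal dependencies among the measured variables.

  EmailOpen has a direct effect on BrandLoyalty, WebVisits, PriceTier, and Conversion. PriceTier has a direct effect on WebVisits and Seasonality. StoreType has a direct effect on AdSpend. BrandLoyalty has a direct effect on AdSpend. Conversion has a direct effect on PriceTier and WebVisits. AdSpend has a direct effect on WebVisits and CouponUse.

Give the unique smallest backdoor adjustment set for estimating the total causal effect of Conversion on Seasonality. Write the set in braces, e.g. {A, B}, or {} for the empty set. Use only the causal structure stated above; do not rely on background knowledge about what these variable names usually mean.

{EmailOpen}

Variables eligible for adjustment (non-descendants of Conversion, excluding Conversion and Seasonality): {AdSpend, BrandLoyalty, CouponUse, EmailOpen, StoreType}.
Backdoor paths from Conversion to Seasonality:
  P1: Conversion <- EmailOpen -> BrandLoyalty -> AdSpend -> WebVisits <- PriceTier -> Seasonality
  P2: Conversion <- EmailOpen -> PriceTier -> Seasonality
  P3: Conversion <- EmailOpen -> WebVisits <- PriceTier -> Seasonality
The empty set is not sufficient: P2 (Conversion <- EmailOpen -> PriceTier -> Seasonality) has no collider blocking it and no conditioned non-collider, so it is open.
Try {EmailOpen}:
  P1: blocked at fork node EmailOpen ∈ conditioning set.
  P2: blocked at fork node EmailOpen ∈ conditioning set.
  P3: blocked at fork node EmailOpen ∈ conditioning set.
{EmailOpen} contains no descendant of Conversion and blocks every backdoor path.
No other singleton works — e.g. {StoreType} leaves P2 open — so {EmailOpen} is the unique smallest valid adjustment set.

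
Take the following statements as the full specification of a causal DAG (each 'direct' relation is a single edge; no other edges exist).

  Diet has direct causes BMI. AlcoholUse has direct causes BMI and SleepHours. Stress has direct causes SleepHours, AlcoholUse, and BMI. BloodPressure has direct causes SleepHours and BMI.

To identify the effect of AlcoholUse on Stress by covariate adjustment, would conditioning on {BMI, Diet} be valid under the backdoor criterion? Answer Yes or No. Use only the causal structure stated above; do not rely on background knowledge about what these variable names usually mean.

No

Backdoor paths from AlcoholUse to Stress (paths whose first edge points into AlcoholUse):
  P1: AlcoholUse <- BMI -> BloodPressure <- SleepHours -> Stress
  P2: AlcoholUse <- BMI -> Stress
  P3: AlcoholUse <- SleepHours -> BloodPressure <- BMI -> Stress
  P4: AlcoholUse <- SleepHours -> Stress
Condition 1 (no descendant of AlcoholUse in the set): holds — descendants of AlcoholUse are {Stress}; none are in {BMI, Diet}.
Condition 2 (every backdoor path blocked by {BMI, Diet}):
  P1: blocked at fork node BMI ∈ conditioning set.
  P2: blocked at fork node BMI ∈ conditioning set.
  P3: blocked at collider BloodPressure (neither it nor any descendant is in the conditioning set).
  P4: open — no interior node is in the conditioning set.
{BMI, Diet} does not satisfy the backdoor criterion.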